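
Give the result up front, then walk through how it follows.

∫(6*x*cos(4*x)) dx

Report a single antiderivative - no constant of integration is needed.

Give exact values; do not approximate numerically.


The answer is 3*x*sin(4*x)/2 + 3*cos(4*x)/8.
Step 1. Integrate ∫(6*x*cos(4*x)) dx by parts with u = x, dv = (6*cos(4*x)) dx, so v = 3*sin(4*x)/2: now 3*x*sin(4*x)/2 + ∫(-3*sin(4*x)/2) dx.
Step 2. Evaluate the standard form: now 3*x*sin(4*x)/2 + 3*cos(4*x)/8.
Answer: 3*x*sin(4*x)/2 + 3*cos(4*x)/8.


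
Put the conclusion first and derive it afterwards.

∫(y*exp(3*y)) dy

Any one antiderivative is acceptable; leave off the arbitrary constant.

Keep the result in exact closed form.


The answer is y*exp(3*y)/3 - exp(3*y)/9.
Step 1. Integrate ∫(y*exp(3*y)) dy by parts with u = y, dv = (exp(3*y)) dy, so v = exp(3*y)/3: now y*exp(3*y)/3 + ∫(-exp(3*y)/3) dy.
Step 2. Evaluate the standard form: now y*exp(3*y)/3 - exp(3*y)/9.
Answer: y*exp(3*y)/3 - exp(3*y)/9.


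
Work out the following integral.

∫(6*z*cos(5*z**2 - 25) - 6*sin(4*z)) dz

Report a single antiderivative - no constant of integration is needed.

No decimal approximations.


Answer: 3*sin(5*z**2 - 25)/5 + 3*cos(4*z)/2.


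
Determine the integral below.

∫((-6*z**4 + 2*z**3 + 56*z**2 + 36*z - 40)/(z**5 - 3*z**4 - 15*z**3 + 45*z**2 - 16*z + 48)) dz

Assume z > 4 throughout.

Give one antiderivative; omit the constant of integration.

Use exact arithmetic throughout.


Answer: -3*log(z - 4) - 2*log(z - 3) - log(z + 4) - 2*atan(z).


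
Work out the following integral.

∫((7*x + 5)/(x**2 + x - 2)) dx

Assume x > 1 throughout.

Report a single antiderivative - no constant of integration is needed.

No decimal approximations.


Answer: 4*log(x - 1) + 3*log(x + 2).


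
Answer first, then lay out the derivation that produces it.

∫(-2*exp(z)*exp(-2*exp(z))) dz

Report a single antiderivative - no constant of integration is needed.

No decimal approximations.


The answer is exp(-2*exp(z)).
Step 1. Substitute u = exp(z), turning ∫(-2*exp(z)*exp(-2*exp(z))) dz into ∫(-2*exp(-2*u)) du: now ∫(-2*exp(-2*u)) du.
Step 2. Evaluate the standard form: now exp(-2*u).
Step 3. Substitute back u = exp(z): now exp(-2*exp(z)).
Answer: exp(-2*exp(z)).


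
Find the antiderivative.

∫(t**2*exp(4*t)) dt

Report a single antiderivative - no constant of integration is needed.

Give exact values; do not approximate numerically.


Answer: t**2*exp(4*t)/4 - t*exp(4*t)/8 + exp(4*t)/32.


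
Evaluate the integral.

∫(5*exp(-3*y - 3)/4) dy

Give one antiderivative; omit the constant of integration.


Answer: -5*exp(-3*y - 3)/12.


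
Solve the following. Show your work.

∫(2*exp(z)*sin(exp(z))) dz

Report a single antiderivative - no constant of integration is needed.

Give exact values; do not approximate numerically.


Step 1. Substitute u = exp(z), turning ∫(2*exp(z)*sin(exp(z))) dz into ∫(2*sin(u)) du: now ∫(2*sin(u)) du.
Step 2. Evaluate the standard form: now -2*cos(u).
Step 3. Substitute back u = exp(z): now -2*cos(exp(z)).
Answer: -2*cos(exp(z)).


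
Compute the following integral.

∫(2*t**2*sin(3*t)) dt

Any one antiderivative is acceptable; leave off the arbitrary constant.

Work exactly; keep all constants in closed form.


Answer: -2*t**2*cos(3*t)/3 + 4*t*sin(3*t)/9 + 4*cos(3*t)/27.


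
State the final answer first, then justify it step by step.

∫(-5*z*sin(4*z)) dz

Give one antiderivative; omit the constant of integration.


The answer is 5*z*cos(4*z)/4 - 5*sin(4*z)/16.
Step 1. Integrate ∫(-5*z*sin(4*z)) dz by parts with u = z, dv = (-5*sin(4*z)) dz, so v = 5*cos(4*z)/4: now 5*z*cos(4*z)/4 + ∫(-5*cos(4*z)/4) dz.
Step 2. Evaluate the standard form: now 5*z*cos(4*z)/4 - 5*sin(4*z)/16.
Answer: 5*z*cos(4*z)/4 - 5*sin(4*z)/16.


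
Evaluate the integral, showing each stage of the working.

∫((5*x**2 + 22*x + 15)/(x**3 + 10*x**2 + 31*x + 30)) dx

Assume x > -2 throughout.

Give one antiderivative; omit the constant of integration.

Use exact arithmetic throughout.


Step 1. Decompose ∫((5*x**2 + 22*x + 15)/(x**3 + 10*x**2 + 31*x + 30)) dx by partial fractions, (5*x**2 + 22*x + 15)/(x**3 + 10*x**2 + 31*x + 30) = 5/(x + 5) + 3/(x + 3) - 3/(x + 2): now ∫(-3/(x + 2)) dx + ∫(3/(x + 3)) dx + ∫(5/(x + 5)) dx.
Step 2. Evaluate the standard form [assuming x > -3]: now 3*log(x + 3) + ∫(-3/(x + 2)) dx + ∫(5/(x + 5)) dx.
Step 3. Evaluate the standard form [assuming x > -5]: now 3*log(x + 3) + 5*log(x + 5) + ∫(-3/(x + 2)) dx.
Step 4. Evaluate the standard form [assuming x > -2]: now -3*log(x + 2) + 3*log(x + 3) + 5*log(x + 5).
Answer: -3*log(x + 2) + 3*log(x + 3) + 5*log(x + 5).


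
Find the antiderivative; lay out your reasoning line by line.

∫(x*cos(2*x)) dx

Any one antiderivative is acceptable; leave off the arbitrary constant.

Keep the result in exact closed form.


Step 1. Integrate ∫(x*cos(2*x)) dx by parts with u = x, dv = (cos(2*x)) dx, so v = sin(2*x)/2: now x*sin(2*x)/2 + ∫(-sin(2*x)/2) dx.
Step 2. Evaluate the standard form: now x*sin(2*x)/2 + cos(2*x)/4.
Answer: x*sin(2*x)/2 + cos(2*x)/4.


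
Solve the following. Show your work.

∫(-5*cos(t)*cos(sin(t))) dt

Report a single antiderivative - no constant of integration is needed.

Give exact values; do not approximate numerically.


Step 1. Substitute u = sin(t), turning ∫(-5*cos(t)*cos(sin(t))) dt into ∫(-5*cos(u)) du: now ∫(-5*cos(u)) du.
Step 2. Evaluate the standard form: now -5*sin(u).
Step 3. Substitute back u = sin(t): now -5*sin(sin(t)).
Answer: -5*sin(sin(t)).


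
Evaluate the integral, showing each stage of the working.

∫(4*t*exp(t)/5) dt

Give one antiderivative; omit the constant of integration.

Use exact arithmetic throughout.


Step 1. Integrate ∫(4*t*exp(t)/5) dt by parts with u = t, dv = (4*exp(t)/5) dt, so v = 4*exp(t)/5: now 4*t*exp(t)/5 + ∫(-4*exp(t)/5) dt.
Step 2. Evaluate the standard form: now 4*t*exp(t)/5 - 4*exp(t)/5.
Answer: 4*t*exp(t)/5 - 4*exp(t)/5.


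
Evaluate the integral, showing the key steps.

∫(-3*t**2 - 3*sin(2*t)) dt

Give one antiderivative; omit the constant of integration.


Step 1. Rewrite: now ∫(-3*t**2) dt + ∫(-3*sin(2*t)) dt.
Step 2. Evaluate the standard form: now -t**3 + ∫(-3*sin(2*t)) dt.
Step 3. Evaluate the standard form: now -t**3 + 3*cos(2*t)/2.
Answer: -t**3 + 3*cos(2*t)/2.


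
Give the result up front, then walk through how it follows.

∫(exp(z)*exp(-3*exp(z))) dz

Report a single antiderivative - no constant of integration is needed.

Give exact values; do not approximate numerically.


The answer is -exp(-3*exp(z))/3.
Step 1. Substitute u = exp(z), turning ∫(exp(z)*exp(-3*exp(z))) dz into ∫(exp(-3*u)) du: now ∫(exp(-3*u)) du.
Step 2. Evaluate the standard form: now -exp(-3*u)/3.
Step 3. Substitute back u = exp(z): now -exp(-3*exp(z))/3.
Answer: -exp(-3*exp(z))/3.


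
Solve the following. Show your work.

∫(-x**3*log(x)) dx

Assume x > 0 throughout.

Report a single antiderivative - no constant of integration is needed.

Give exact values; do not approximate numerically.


Step 1. Integrate ∫(-x**3*log(x)) dx by parts with u = log(x), dv = (-x**3) dx, so v = -x**4/4 [assuming x > 0]: now -x**4*log(x)/4 + ∫(x**3/4) dx.
Step 2. Evaluate the standard form: now -x**4*log(x)/4 + x**4/16.
Answer: -x**4*log(x)/4 + x**4/16.


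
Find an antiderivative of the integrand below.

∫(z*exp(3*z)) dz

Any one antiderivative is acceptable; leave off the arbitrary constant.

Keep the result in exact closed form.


Answer: z*exp(3*z)/3 - exp(3*z)/9.


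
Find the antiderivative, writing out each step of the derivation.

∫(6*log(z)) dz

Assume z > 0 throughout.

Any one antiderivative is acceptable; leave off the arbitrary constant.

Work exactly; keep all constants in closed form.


Step 1. Integrate ∫(6*log(z)) dz by parts with u = log(z), dv = (6) dz, so v = 6*z [assuming z > 0]: now 6*z*log(z) + ∫(-6) dz.
Step 2. Evaluate the standard form: now 6*z*log(z) - 6*z.
Answer: 6*z*log(z) - 6*z.


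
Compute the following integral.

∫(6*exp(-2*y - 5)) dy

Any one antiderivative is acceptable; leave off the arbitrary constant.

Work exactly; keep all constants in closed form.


Answer: -3*exp(-2*y - 5).


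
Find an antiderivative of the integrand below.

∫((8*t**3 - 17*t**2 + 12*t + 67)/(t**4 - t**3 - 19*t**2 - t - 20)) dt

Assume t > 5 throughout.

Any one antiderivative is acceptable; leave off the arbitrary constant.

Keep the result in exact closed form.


Answer: 3*log(t - 5) + 5*log(t + 4) - 4*atan(t).


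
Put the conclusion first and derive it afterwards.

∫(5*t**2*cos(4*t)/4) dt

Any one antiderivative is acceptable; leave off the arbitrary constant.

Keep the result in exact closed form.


The answer is 5*t**2*sin(4*t)/16 + 5*t*cos(4*t)/32 - 5*sin(4*t)/128.
Step 1. Integrate ∫(5*t**2*cos(4*t)/4) dt by parts with u = t**2, dv = (5*cos(4*t)/4) dt, so v = 5*sin(4*t)/16: now 5*t**2*sin(4*t)/16 + ∫(-5*t*sin(4*t)/8) dt.
Step 2. Integrate ∫(-5*t*sin(4*t)/8) dt by parts with u = t, dv = (-5*sin(4*t)/8) dt, so v = 5*cos(4*t)/32: now 5*t**2*sin(4*t)/16 + 5*t*cos(4*t)/32 + ∫(-5*cos(4*t)/32) dt.
Step 3. Evaluate the standard form: now 5*t**2*sin(4*t)/16 + 5*t*cos(4*t)/32 - 5*sin(4*t)/128.
Answer: 5*t**2*sin(4*t)/16 + 5*t*cos(4*t)/32 - 5*sin(4*t)/128.


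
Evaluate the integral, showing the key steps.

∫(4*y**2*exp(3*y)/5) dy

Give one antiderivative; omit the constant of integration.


Step 1. Integrate ∫(4*y**2*exp(3*y)/5) dy by parts with u = y**2, dv = (4*exp(3*y)/5) dy, so v = 4*exp(3*y)/15: now 4*y**2*exp(3*y)/15 + ∫(-8*y*exp(3*y)/15) dy.
Step 2. Integrate ∫(-8*y*exp(3*y)/15) dy by parts with u = y, dv = (-8*exp(3*y)/15) dy, so v = -8*exp(3*y)/45: now 4*y**2*exp(3*y)/15 - 8*y*exp(3*y)/45 + ∫(8*exp(3*y)/45) dy.
Step 3. Evaluate the standard form: now 4*y**2*exp(3*y)/15 - 8*y*exp(3*y)/45 + 8*exp(3*y)/135.
Answer: 4*y**2*exp(3*y)/15 - 8*y*exp(3*y)/45 + 8*exp(3*y)/135.


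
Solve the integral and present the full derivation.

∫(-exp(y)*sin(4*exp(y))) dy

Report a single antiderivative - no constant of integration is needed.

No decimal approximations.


Step 1. Substitute u = exp(y), turning ∫(-exp(y)*sin(4*exp(y))) dy into ∫(-sin(4*u)) du: now ∫(-sin(4*u)) du.
Step 2. Evaluate the standard form: now cos(4*u)/4.
Step 3. Substitute back u = exp(y): now cos(4*exp(y))/4.
Answer: cos(4*exp(y))/4.


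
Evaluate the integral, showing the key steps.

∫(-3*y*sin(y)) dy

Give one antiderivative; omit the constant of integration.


Step 1. Integrate ∫(-3*y*sin(y)) dy by parts with u = y, dv = (-3*sin(y)) dy, so v = 3*cos(y): now 3*y*cos(y) + ∫(-3*cos(y)) dy.
Step 2. Evaluate the standard form: now 3*y*cos(y) - 3*sin(y).
Answer: 3*y*cos(y) - 3*sin(y).


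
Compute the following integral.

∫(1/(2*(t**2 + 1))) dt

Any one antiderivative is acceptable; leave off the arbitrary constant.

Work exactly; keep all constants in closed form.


Answer: atan(t)/2.


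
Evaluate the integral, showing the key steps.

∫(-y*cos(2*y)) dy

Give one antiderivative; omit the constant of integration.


Step 1. Integrate ∫(-y*cos(2*y)) dy by parts with u = y, dv = (-cos(2*y)) dy, so v = -sin(2*y)/2: now -y*sin(2*y)/2 + ∫(sin(2*y)/2) dy.
Step 2. Evaluate the standard form: now -y*sin(2*y)/2 - cos(2*y)/4.
Answer: -y*sin(2*y)/2 - cos(2*y)/4.


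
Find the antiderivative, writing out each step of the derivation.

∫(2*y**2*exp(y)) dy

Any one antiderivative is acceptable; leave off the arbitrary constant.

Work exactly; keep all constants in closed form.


Step 1. Integrate ∫(2*y**2*exp(y)) dy by parts with u = y**2, dv = (2*exp(y)) dy, so v = 2*exp(y): now 2*y**2*exp(y) + ∫(-4*y*exp(y)) dy.
Step 2. Integrate ∫(-4*y*exp(y)) dy by parts with u = y, dv = (-4*exp(y)) dy, so v = -4*exp(y): now 2*y**2*exp(y) - 4*y*exp(y) + ∫(4*exp(y)) dy.
Step 3. Evaluate the standard form: now 2*y**2*exp(y) - 4*y*exp(y) + 4*exp(y).
Answer: 2*y**2*exp(y) - 4*y*exp(y) + 4*exp(y).


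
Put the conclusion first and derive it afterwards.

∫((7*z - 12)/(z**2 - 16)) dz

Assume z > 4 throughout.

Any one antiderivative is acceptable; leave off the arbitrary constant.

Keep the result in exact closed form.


The answer is 2*log(z - 4) + 5*log(z + 4).
Step 1. Decompose ∫((7*z - 12)/(z**2 - 16)) dz by partial fractions, (7*z - 12)/(z**2 - 16) = 5/(z + 4) + 2/(z - 4): now ∫(2/(z - 4)) dz + ∫(5/(z + 4)) dz.
Step 2. Evaluate the standard form [assuming z > 4]: now 2*log(z - 4) + ∫(5/(z + 4)) dz.
Step 3. Evaluate the standard form [assuming z > -4]: now 2*log(z - 4) + 5*log(z + 4).
Answer: 2*log(z - 4) + 5*log(z + 4).


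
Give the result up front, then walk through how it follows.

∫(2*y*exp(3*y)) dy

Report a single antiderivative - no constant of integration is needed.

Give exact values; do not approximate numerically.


The answer is 2*y*exp(3*y)/3 - 2*exp(3*y)/9.
Step 1. Integrate ∫(2*y*exp(3*y)) dy by parts with u = y, dv = (2*exp(3*y)) dy, so v = 2*exp(3*y)/3: now 2*y*exp(3*y)/3 + ∫(-2*exp(3*y)/3) dy.
Step 2. Evaluate the standard form: now 2*y*exp(3*y)/3 - 2*exp(3*y)/9.
Answer: 2*y*exp(3*y)/3 - 2*exp(3*y)/9.


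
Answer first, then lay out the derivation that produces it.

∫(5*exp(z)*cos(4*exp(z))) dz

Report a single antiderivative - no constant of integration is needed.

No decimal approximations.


The answer is 5*sin(4*exp(z))/4.
Step 1. Substitute u = exp(z), turning ∫(5*exp(z)*cos(4*exp(z))) dz into ∫(5*cos(4*u)) du: now ∫(5*cos(4*u)) du.
Step 2. Evaluate the standard form: now 5*sin(4*u)/4.
Step 3. Substitute back u = exp(z): now 5*sin(4*exp(z))/4.
Answer: 5*sin(4*exp(z))/4.


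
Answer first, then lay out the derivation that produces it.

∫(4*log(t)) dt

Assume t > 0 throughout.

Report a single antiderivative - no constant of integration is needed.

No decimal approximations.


The answer is 4*t*log(t) - 4*t.
Step 1. Integrate ∫(4*log(t)) dt by parts with u = log(t), dv = (4) dt, so v = 4*t [assuming t > 0]: now 4*t*log(t) + ∫(-4) dt.
Step 2. Evaluate the standard form: now 4*t*log(t) - 4*t.
Answer: 4*t*log(t) - 4*t.


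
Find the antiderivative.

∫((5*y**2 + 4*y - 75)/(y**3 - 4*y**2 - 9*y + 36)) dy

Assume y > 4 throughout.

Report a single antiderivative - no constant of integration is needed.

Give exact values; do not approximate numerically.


Answer: 3*log(y - 4) + 3*log(y - 3) - log(y + 3).


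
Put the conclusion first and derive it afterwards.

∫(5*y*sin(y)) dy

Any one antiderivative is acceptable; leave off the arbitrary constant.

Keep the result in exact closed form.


The answer is -5*y*cos(y) + 5*sin(y).
Step 1. Integrate ∫(5*y*sin(y)) dy by parts with u = y, dv = (5*sin(y)) dy, so v = -5*cos(y): now -5*y*cos(y) + ∫(5*cos(y)) dy.
Step 2. Evaluate the standard form: now -5*y*cos(y) + 5*sin(y).
Answer: -5*y*cos(y) + 5*sin(y).


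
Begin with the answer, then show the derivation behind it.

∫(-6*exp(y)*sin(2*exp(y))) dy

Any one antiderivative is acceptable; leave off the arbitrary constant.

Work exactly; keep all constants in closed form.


The answer is 3*cos(2*exp(y)).
Step 1. Substitute u = exp(y), turning ∫(-6*exp(y)*sin(2*exp(y))) dy into ∫(-6*sin(2*u)) du: now ∫(-6*sin(2*u)) du.
Step 2. Evaluate the standard form: now 3*cos(2*u).
Step 3. Substitute back u = exp(y): now 3*cos(2*exp(y)).
Answer: 3*cos(2*exp(y)).


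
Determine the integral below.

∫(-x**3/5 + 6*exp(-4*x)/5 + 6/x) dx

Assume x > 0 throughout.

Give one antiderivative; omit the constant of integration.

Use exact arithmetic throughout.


Answer: -x**4/20 + 6*log(x) - 3*exp(-4*x)/10.


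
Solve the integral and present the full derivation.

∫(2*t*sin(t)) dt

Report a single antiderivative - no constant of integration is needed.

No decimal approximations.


Step 1. Integrate ∫(2*t*sin(t)) dt by parts with u = t, dv = (2*sin(t)) dt, so v = -2*cos(t): now -2*t*cos(t) + ∫(2*cos(t)) dt.
Step 2. Evaluate the standard form: now -2*t*cos(t) + 2*sin(t).
Answer: -2*t*cos(t) + 2*sin(t).


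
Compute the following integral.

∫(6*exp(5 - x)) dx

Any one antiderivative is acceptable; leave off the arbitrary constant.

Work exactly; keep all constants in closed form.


Answer: -6*exp(5 - x).


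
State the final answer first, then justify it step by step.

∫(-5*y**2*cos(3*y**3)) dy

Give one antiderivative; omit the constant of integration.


The answer is -5*sin(3*y**3)/9.
Step 1. Substitute u = y**3, turning ∫(-5*y**2*cos(3*y**3)) dy into ∫(-5*cos(3*u)/3) du: now ∫(-5*cos(3*u)/3) du.
Step 2. Evaluate the standard form: now -5*sin(3*u)/9.
Step 3. Substitute back u = y**3: now -5*sin(3*y**3)/9.
Answer: -5*sin(3*y**3)/9.


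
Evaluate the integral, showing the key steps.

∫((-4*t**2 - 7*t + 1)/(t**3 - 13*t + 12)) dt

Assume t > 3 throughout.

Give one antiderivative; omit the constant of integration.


Step 1. Decompose ∫((-4*t**2 - 7*t + 1)/(t**3 - 13*t + 12)) dt by partial fractions, (-4*t**2 - 7*t + 1)/(t**3 - 13*t + 12) = -1/(t + 4) + 1/(t - 1) - 4/(t - 3): now ∫(-4/(t - 3)) dt + ∫(1/(t - 1)) dt + ∫(-1/(t + 4)) dt.
Step 2. Evaluate the standard form [assuming t > -4]: now -log(t + 4) + ∫(-4/(t - 3)) dt + ∫(1/(t - 1)) dt.
Step 3. Evaluate the standard form [assuming t > 1]: now log(t - 1) - log(t + 4) + ∫(-4/(t - 3)) dt.
Step 4. Evaluate the standard form [assuming t > 3]: now -4*log(t - 3) + log(t - 1) - log(t + 4).
Answer: -4*log(t - 3) + log(t - 1) - log(t + 4).


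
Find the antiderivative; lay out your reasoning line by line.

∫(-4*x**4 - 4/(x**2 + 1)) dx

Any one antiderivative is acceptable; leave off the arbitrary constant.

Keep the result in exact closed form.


Step 1. Rewrite: now ∫(-4*x**4) dx + ∫(-4/(x**2 + 1)) dx.
Step 2. Evaluate the standard form: now -4*x**5/5 + ∫(-4/(x**2 + 1)) dx.
Step 3. Evaluate the standard form: now -4*x**5/5 - 4*atan(x).
Answer: -4*x**5/5 - 4*atan(x).


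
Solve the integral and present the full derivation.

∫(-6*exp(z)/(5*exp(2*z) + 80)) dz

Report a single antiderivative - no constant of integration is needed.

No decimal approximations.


Step 1. Substitute u = exp(z), turning ∫(-6*exp(z)/(5*exp(2*z) + 80)) dz into ∫(-6/(5*(u**2 + 16))) du: now ∫(-6/(5*(u**2 + 16))) du.
Step 2. Evaluate the standard form: now -3*atan(u/4)/10.
Step 3. Substitute back u = exp(z): now -3*atan(exp(z)/4)/10.
Answer: -3*atan(exp(z)/4)/10.


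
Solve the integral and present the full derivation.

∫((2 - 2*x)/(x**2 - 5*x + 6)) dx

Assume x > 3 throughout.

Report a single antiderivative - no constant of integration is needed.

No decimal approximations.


Step 1. Decompose ∫((2 - 2*x)/(x**2 - 5*x + 6)) dx by partial fractions, (2 - 2*x)/(x**2 - 5*x + 6) = 2/(x - 2) - 4/(x - 3): now ∫(-4/(x - 3)) dx + ∫(2/(x - 2)) dx.
Step 2. Evaluate the standard form [assuming x > 3]: now -4*log(x - 3) + ∫(2/(x - 2)) dx.
Step 3. Evaluate the standard form [assuming x > 2]: now -4*log(x - 3) + 2*log(x - 2).
Answer: -4*log(x - 3) + 2*log(x - 2).


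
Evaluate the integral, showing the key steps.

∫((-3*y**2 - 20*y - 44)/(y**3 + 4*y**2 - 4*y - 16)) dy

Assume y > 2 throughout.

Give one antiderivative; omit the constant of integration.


Step 1. Decompose ∫((-3*y**2 - 20*y - 44)/(y**3 + 4*y**2 - 4*y - 16)) dy by partial fractions, (-3*y**2 - 20*y - 44)/(y**3 + 4*y**2 - 4*y - 16) = -1/(y + 4) + 2/(y + 2) - 4/(y - 2): now ∫(-4/(y - 2)) dy + ∫(2/(y + 2)) dy + ∫(-1/(y + 4)) dy.
Step 2. Evaluate the standard form [assuming y > 2]: now -4*log(y - 2) + ∫(2/(y + 2)) dy + ∫(-1/(y + 4)) dy.
Step 3. Evaluate the standard form [assuming y > -2]: now -4*log(y - 2) + 2*log(y + 2) + ∫(-1/(y + 4)) dy.
Step 4. Evaluate the standard form [assuming y > -4]: now -4*log(y - 2) + 2*log(y + 2) - log(y + 4).
Answer: -4*log(y - 2) + 2*log(y + 2) - log(y + 4).


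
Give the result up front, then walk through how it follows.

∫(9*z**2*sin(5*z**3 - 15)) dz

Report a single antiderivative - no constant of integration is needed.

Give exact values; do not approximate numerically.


The answer is -3*cos(5*z**3 - 15)/5.
Step 1. Substitute u = z**3 - 3, turning ∫(9*z**2*sin(5*z**3 - 15)) dz into ∫(3*sin(5*u)) du: now ∫(3*sin(5*u)) du.
Step 2. Evaluate the standard form: now -3*cos(5*u)/5.
Step 3. Substitute back u = z**3 - 3: now -3*cos(5*z**3 - 15)/5.
Answer: -3*cos(5*z**3 - 15)/5.


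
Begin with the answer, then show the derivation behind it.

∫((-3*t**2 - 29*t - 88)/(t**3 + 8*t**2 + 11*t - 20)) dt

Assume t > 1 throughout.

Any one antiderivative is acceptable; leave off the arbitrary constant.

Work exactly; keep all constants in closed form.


The answer is -4*log(t - 1) + 4*log(t + 4) - 3*log(t + 5).
Step 1. Decompose ∫((-3*t**2 - 29*t - 88)/(t**3 + 8*t**2 + 11*t - 20)) dt by partial fractions, (-3*t**2 - 29*t - 88)/(t**3 + 8*t**2 + 11*t - 20) = -3/(t + 5) + 4/(t + 4) - 4/(t - 1): now ∫(-4/(t - 1)) dt + ∫(4/(t + 4)) dt + ∫(-3/(t + 5)) dt.
Step 2. Evaluate the standard form [assuming t > 1]: now -4*log(t - 1) + ∫(4/(t + 4)) dt + ∫(-3/(t + 5)) dt.
Step 3. Evaluate the standard form [assuming t > -4]: now -4*log(t - 1) + 4*log(t + 4) + ∫(-3/(t + 5)) dt.
Step 4. Evaluate the standard form [assuming t > -5]: now -4*log(t - 1) + 4*log(t + 4) - 3*log(t + 5).
Answer: -4*log(t - 1) + 4*log(t + 4) - 3*log(t + 5).


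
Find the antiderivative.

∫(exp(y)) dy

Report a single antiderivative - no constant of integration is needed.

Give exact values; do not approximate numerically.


Answer: exp(y).


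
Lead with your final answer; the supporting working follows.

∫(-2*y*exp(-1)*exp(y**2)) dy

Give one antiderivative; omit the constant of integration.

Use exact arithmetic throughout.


The answer is -exp(y**2 - 1).
Step 1. Substitute u = y**2 - 1, turning ∫(-2*y*exp(-1)*exp(y**2)) dy into ∫(-exp(u)) du: now ∫(-exp(u)) du.
Step 2. Evaluate the standard form: now -exp(u).
Step 3. Substitute back u = y**2 - 1: now -exp(y**2 - 1).
Answer: -exp(y**2 - 1).


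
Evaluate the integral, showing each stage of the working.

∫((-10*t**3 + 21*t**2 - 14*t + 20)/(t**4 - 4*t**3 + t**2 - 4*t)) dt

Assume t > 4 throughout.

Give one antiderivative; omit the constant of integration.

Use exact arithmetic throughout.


Step 1. Decompose ∫((-10*t**3 + 21*t**2 - 14*t + 20)/(t**4 - 4*t**3 + t**2 - 4*t)) dt by partial fractions, (-10*t**3 + 21*t**2 - 14*t + 20)/(t**4 - 4*t**3 + t**2 - 4*t) = 1/(t**2 + 1) - 5/(t - 4) - 5/t: now ∫(-5/t) dt + ∫(-5/(t - 4)) dt + ∫(1/(t**2 + 1)) dt.
Step 2. Evaluate the standard form [assuming t > 0]: now -5*log(t) + ∫(-5/(t - 4)) dt + ∫(1/(t**2 + 1)) dt.
Step 3. Evaluate the standard form [assuming t > 4]: now -5*log(t) - 5*log(t - 4) + ∫(1/(t**2 + 1)) dt.
Step 4. Evaluate the standard form: now -5*log(t) - 5*log(t - 4) + atan(t).
Answer: -5*log(t) - 5*log(t - 4) + atan(t).


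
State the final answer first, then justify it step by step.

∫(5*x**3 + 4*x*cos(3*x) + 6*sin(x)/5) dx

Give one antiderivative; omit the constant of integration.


The answer is 5*x**4/4 + 4*x*sin(3*x)/3 - 6*cos(x)/5 + 4*cos(3*x)/9.
Step 1. Rewrite: now ∫(5*x**3) dx + ∫(4*x*cos(3*x)) dx + ∫(6*sin(x)/5) dx.
Step 2. Evaluate the standard form: now -6*cos(x)/5 + ∫(5*x**3) dx + ∫(4*x*cos(3*x)) dx.
Step 3. Evaluate the standard form: now 5*x**4/4 - 6*cos(x)/5 + ∫(4*x*cos(3*x)) dx.
Step 4. Integrate ∫(4*x*cos(3*x)) dx by parts with u = x, dv = (4*cos(3*x)) dx, so v = 4*sin(3*x)/3: now 5*x**4/4 + 4*x*sin(3*x)/3 - 6*cos(x)/5 + ∫(-4*sin(3*x)/3) dx.
Step 5. Evaluate the standard form: now 5*x**4/4 + 4*x*sin(3*x)/3 - 6*cos(x)/5 + 4*cos(3*x)/9.
Answer: 5*x**4/4 + 4*x*sin(3*x)/3 - 6*cos(x)/5 + 4*cos(3*x)/9.


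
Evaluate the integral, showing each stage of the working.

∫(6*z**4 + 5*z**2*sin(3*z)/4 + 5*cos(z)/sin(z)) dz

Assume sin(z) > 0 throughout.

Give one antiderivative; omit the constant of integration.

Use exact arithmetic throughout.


Step 1. Rewrite: now ∫(6*z**4) dz + ∫(5*z**2*sin(3*z)/4) dz + ∫(5*cos(z)/sin(z)) dz.
Step 2. Evaluate the standard form: now 6*z**5/5 + ∫(5*z**2*sin(3*z)/4) dz + ∫(5*cos(z)/sin(z)) dz.
Step 3. Substitute u = sin(z), turning ∫(5*cos(z)/sin(z)) dz into ∫(5/u) du: now 6*z**5/5 + ∫(5/u) du + ∫(5*z**2*sin(3*z)/4) dz.
Step 4. Evaluate the standard form [assuming u > 0]: now 6*z**5/5 + 5*log(u) + ∫(5*z**2*sin(3*z)/4) dz.
Step 5. Substitute back u = sin(z): now 6*z**5/5 + 5*log(sin(z)) + ∫(5*z**2*sin(3*z)/4) dz.
Step 6. Integrate ∫(5*z**2*sin(3*z)/4) dz by parts with u = z**2, dv = (5*sin(3*z)/4) dz, so v = -5*cos(3*z)/12: now 6*z**5/5 - 5*z**2*cos(3*z)/12 + 5*log(sin(z)) + ∫(5*z*cos(3*z)/6) dz.
Step 7. Integrate ∫(5*z*cos(3*z)/6) dz by parts with u = z, dv = (5*cos(3*z)/6) dz, so v = 5*sin(3*z)/18: now 6*z**5/5 - 5*z**2*cos(3*z)/12 + 5*z*sin(3*z)/18 + 5*log(sin(z)) + ∫(-5*sin(3*z)/18) dz.
Step 8. Evaluate the standard form: now 6*z**5/5 - 5*z**2*cos(3*z)/12 + 5*z*sin(3*z)/18 + 5*log(sin(z)) + 5*cos(3*z)/54.
Answer: 6*z**5/5 - 5*z**2*cos(3*z)/12 + 5*z*sin(3*z)/18 + 5*log(sin(z)) + 5*cos(3*z)/54.


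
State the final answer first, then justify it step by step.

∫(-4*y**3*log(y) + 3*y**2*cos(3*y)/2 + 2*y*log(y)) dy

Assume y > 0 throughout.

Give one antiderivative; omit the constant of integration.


The answer is -y**4*log(y) + y**4/4 + y**2*log(y) + y**2*sin(3*y)/2 - y**2/2 + y*cos(3*y)/3 - sin(3*y)/9.
Step 1. Rewrite: now ∫(2*y*log(y)) dy + ∫(3*y**2*cos(3*y)/2) dy + ∫(-4*y**3*log(y)) dy.
Step 2. Integrate ∫(2*y*log(y)) dy by parts with u = log(y), dv = (2*y) dy, so v = y**2 [assuming y > 0]: now y**2*log(y) + ∫(-y) dy + ∫(3*y**2*cos(3*y)/2) dy + ∫(-4*y**3*log(y)) dy.
Step 3. Evaluate the standard form: now y**2*log(y) - y**2/2 + ∫(3*y**2*cos(3*y)/2) dy + ∫(-4*y**3*log(y)) dy.
Step 4. Integrate ∫(3*y**2*cos(3*y)/2) dy by parts with u = y**2, dv = (3*cos(3*y)/2) dy, so v = sin(3*y)/2: now y**2*log(y) + y**2*sin(3*y)/2 - y**2/2 + ∫(-y*sin(3*y)) dy + ∫(-4*y**3*log(y)) dy.
Step 5. Integrate ∫(-y*sin(3*y)) dy by parts with u = y, dv = (-sin(3*y)) dy, so v = cos(3*y)/3: now y**2*log(y) + y**2*sin(3*y)/2 - y**2/2 + y*cos(3*y)/3 + ∫(-4*y**3*log(y)) dy + ∫(-cos(3*y)/3) dy.
Step 6. Evaluate the standard form: now y**2*log(y) + y**2*sin(3*y)/2 - y**2/2 + y*cos(3*y)/3 - sin(3*y)/9 + ∫(-4*y**3*log(y)) dy.
Step 7. Integrate ∫(-4*y**3*log(y)) dy by parts with u = log(y), dv = (-4*y**3) dy, so v = -y**4 [assuming y > 0]: now -y**4*log(y) + y**2*log(y) + y**2*sin(3*y)/2 - y**2/2 + y*cos(3*y)/3 - sin(3*y)/9 + ∫(y**3) dy.
Step 8. Evaluate the standard form: now -y**4*log(y) + y**4/4 + y**2*log(y) + y**2*sin(3*y)/2 - y**2/2 + y*cos(3*y)/3 - sin(3*y)/9.
Answer: -y**4*log(y) + y**4/4 + y**2*log(y) + y**2*sin(3*y)/2 - y**2/2 + y*cos(3*y)/3 - sin(3*y)/9.


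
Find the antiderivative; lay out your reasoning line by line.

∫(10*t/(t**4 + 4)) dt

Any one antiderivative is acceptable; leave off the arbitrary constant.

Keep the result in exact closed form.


Step 1. Substitute u = t**2, turning ∫(10*t/(t**4 + 4)) dt into ∫(5/(u**2 + 4)) du: now ∫(5/(u**2 + 4)) du.
Step 2. Evaluate the standard form: now 5*atan(u/2)/2.
Step 3. Substitute back u = t**2: now 5*atan(t**2/2)/2.
Answer: 5*atan(t**2/2)/2.


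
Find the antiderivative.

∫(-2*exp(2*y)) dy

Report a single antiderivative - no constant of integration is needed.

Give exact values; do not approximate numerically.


Answer: -exp(2*y).


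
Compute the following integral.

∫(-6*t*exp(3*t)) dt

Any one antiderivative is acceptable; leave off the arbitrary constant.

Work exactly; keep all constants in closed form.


Answer: -2*t*exp(3*t) + 2*exp(3*t)/3.


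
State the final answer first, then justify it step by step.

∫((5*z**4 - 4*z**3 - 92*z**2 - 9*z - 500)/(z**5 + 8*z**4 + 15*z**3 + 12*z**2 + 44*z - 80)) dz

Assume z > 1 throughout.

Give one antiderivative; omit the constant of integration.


The answer is -4*log(z - 1) + 4*log(z + 4) + 5*log(z + 5) + atan(z/2)/2.
Step 1. Decompose ∫((5*z**4 - 4*z**3 - 92*z**2 - 9*z - 500)/(z**5 + 8*z**4 + 15*z**3 + 12*z**2 + 44*z - 80)) dz by partial fractions, (5*z**4 - 4*z**3 - 92*z**2 - 9*z - 500)/(z**5 + 8*z**4 + 15*z**3 + 12*z**2 + 44*z - 80) = 1/(z**2 + 4) + 5/(z + 5) + 4/(z + 4) - 4/(z - 1): now ∫(-4/(z - 1)) dz + ∫(4/(z + 4)) dz + ∫(5/(z + 5)) dz + ∫(1/(z**2 + 4)) dz.
Step 2. Evaluate the standard form [assuming z > 1]: now -4*log(z - 1) + ∫(4/(z + 4)) dz + ∫(5/(z + 5)) dz + ∫(1/(z**2 + 4)) dz.
Step 3. Evaluate the standard form [assuming z > -4]: now -4*log(z - 1) + 4*log(z + 4) + ∫(5/(z + 5)) dz + ∫(1/(z**2 + 4)) dz.
Step 4. Evaluate the standard form [assuming z > -5]: now -4*log(z - 1) + 4*log(z + 4) + 5*log(z + 5) + ∫(1/(z**2 + 4)) dz.
Step 5. Evaluate the standard form: now -4*log(z - 1) + 4*log(z + 4) + 5*log(z + 5) + atan(z/2)/2.
Answer: -4*log(z - 1) + 4*log(z + 4) + 5*log(z + 5) + atan(z/2)/2.


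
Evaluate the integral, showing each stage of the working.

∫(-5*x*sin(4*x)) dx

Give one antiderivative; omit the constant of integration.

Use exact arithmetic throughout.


Step 1. Integrate ∫(-5*x*sin(4*x)) dx by parts with u = x, dv = (-5*sin(4*x)) dx, so v = 5*cos(4*x)/4: now 5*x*cos(4*x)/4 + ∫(-5*cos(4*x)/4) dx.
Step 2. Evaluate the standard form: now 5*x*cos(4*x)/4 - 5*sin(4*x)/16.
Answer: 5*x*cos(4*x)/4 - 5*sin(4*x)/16.


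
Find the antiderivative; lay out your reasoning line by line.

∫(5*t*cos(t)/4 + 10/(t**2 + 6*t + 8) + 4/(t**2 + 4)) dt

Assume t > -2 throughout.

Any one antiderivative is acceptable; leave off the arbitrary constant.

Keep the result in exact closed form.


Step 1. Rewrite: now ∫(5*t*cos(t)/4) dt + ∫(4/(t**2 + 4)) dt + ∫(10/(t**2 + 6*t + 8)) dt.
Step 2. Decompose ∫(10/(t**2 + 6*t + 8)) dt by partial fractions, 10/(t**2 + 6*t + 8) = -5/(t + 4) + 5/(t + 2): now ∫(5*t*cos(t)/4) dt + ∫(5/(t + 2)) dt + ∫(-5/(t + 4)) dt + ∫(4/(t**2 + 4)) dt.
Step 3. Evaluate the standard form [assuming t > -4]: now -5*log(t + 4) + ∫(5*t*cos(t)/4) dt + ∫(5/(t + 2)) dt + ∫(4/(t**2 + 4)) dt.
Step 4. Evaluate the standard form [assuming t > -2]: now 5*log(t + 2) - 5*log(t + 4) + ∫(5*t*cos(t)/4) dt + ∫(4/(t**2 + 4)) dt.
Step 5. Evaluate the standard form: now 5*log(t + 2) - 5*log(t + 4) + 2*atan(t/2) + ∫(5*t*cos(t)/4) dt.
Step 6. Integrate ∫(5*t*cos(t)/4) dt by parts with u = t, dv = (5*cos(t)/4) dt, so v = 5*sin(t)/4: now 5*t*sin(t)/4 + 5*log(t + 2) - 5*log(t + 4) + 2*atan(t/2) + ∫(-5*sin(t)/4) dt.
Step 7. Evaluate the standard form: now 5*t*sin(t)/4 + 5*log(t + 2) - 5*log(t + 4) + 5*cos(t)/4 + 2*atan(t/2).
Answer: 5*t*sin(t)/4 + 5*log(t + 2) - 5*log(t + 4) + 5*cos(t)/4 + 2*atan(t/2).


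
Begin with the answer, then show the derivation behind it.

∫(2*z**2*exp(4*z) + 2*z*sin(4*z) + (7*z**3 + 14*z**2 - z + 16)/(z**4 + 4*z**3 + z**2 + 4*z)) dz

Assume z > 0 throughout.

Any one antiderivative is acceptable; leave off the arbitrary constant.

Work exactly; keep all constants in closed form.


The answer is z**2*exp(4*z)/2 - z*exp(4*z)/4 - z*cos(4*z)/2 + exp(4*z)/16 + 4*log(z) + 3*log(z + 4) + sin(4*z)/8 - 2*atan(z).
Step 1. Rewrite: now ∫(2*z*sin(4*z)) dz + ∫(2*z**2*exp(4*z)) dz + ∫((7*z**3 + 14*z**2 - z + 16)/(z**4 + 4*z**3 + z**2 + 4*z)) dz.
Step 2. Decompose ∫((7*z**3 + 14*z**2 - z + 16)/(z**4 + 4*z**3 + z**2 + 4*z)) dz by partial fractions, (7*z**3 + 14*z**2 - z + 16)/(z**4 + 4*z**3 + z**2 + 4*z) = -2/(z**2 + 1) + 3/(z + 4) + 4/z: now ∫(4/z) dz + ∫(2*z*sin(4*z)) dz + ∫(2*z**2*exp(4*z)) dz + ∫(3/(z + 4)) dz + ∫(-2/(z**2 + 1)) dz.
Step 3. Evaluate the standard form [assuming z > 0]: now 4*log(z) + ∫(2*z*sin(4*z)) dz + ∫(2*z**2*exp(4*z)) dz + ∫(3/(z + 4)) dz + ∫(-2/(z**2 + 1)) dz.
Step 4. Evaluate the standard form [assuming z > -4]: now 4*log(z) + 3*log(z + 4) + ∫(2*z*sin(4*z)) dz + ∫(2*z**2*exp(4*z)) dz + ∫(-2/(z**2 + 1)) dz.
Step 5. Evaluate the standard form: now 4*log(z) + 3*log(z + 4) - 2*atan(z) + ∫(2*z*sin(4*z)) dz + ∫(2*z**2*exp(4*z)) dz.
Step 6. Integrate ∫(2*z**2*exp(4*z)) dz by parts with u = z**2, dv = (2*exp(4*z)) dz, so v = exp(4*z)/2: now z**2*exp(4*z)/2 + 4*log(z) + 3*log(z + 4) - 2*atan(z) + ∫(-z*exp(4*z)) dz + ∫(2*z*sin(4*z)) dz.
Step 7. Integrate ∫(-z*exp(4*z)) dz by parts with u = z, dv = (-exp(4*z)) dz, so v = -exp(4*z)/4: now z**2*exp(4*z)/2 - z*exp(4*z)/4 + 4*log(z) + 3*log(z + 4) - 2*atan(z) + ∫(2*z*sin(4*z)) dz + ∫(exp(4*z)/4) dz.
Step 8. Evaluate the standard form: now z**2*exp(4*z)/2 - z*exp(4*z)/4 + exp(4*z)/16 + 4*log(z) + 3*log(z + 4) - 2*atan(z) + ∫(2*z*sin(4*z)) dz.
Step 9. Integrate ∫(2*z*sin(4*z)) dz by parts with u = z, dv = (2*sin(4*z)) dz, so v = -cos(4*z)/2: now z**2*exp(4*z)/2 - z*exp(4*z)/4 - z*cos(4*z)/2 + exp(4*z)/16 + 4*log(z) + 3*log(z + 4) - 2*atan(z) + ∫(cos(4*z)/2) dz.
Step 10. Evaluate the standard form: now z**2*exp(4*z)/2 - z*exp(4*z)/4 - z*cos(4*z)/2 + exp(4*z)/16 + 4*log(z) + 3*log(z + 4) + sin(4*z)/8 - 2*atan(z).
Answer: z**2*exp(4*z)/2 - z*exp(4*z)/4 - z*cos(4*z)/2 + exp(4*z)/16 + 4*log(z) + 3*log(z + 4) + sin(4*z)/8 - 2*atan(z).


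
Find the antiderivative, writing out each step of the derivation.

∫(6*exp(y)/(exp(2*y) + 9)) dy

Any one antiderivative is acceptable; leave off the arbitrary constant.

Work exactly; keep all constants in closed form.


Step 1. Substitute u = exp(y), turning ∫(6*exp(y)/(exp(2*y) + 9)) dy into ∫(6/(u**2 + 9)) du: now ∫(6/(u**2 + 9)) du.
Step 2. Evaluate the standard form: now 2*atan(u/3).
Step 3. Substitute back u = exp(y): now 2*atan(exp(y)/3).
Answer: 2*atan(exp(y)/3).


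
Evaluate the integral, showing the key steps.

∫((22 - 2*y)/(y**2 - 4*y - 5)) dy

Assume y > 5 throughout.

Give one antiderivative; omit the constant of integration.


Step 1. Decompose ∫((22 - 2*y)/(y**2 - 4*y - 5)) dy by partial fractions, (22 - 2*y)/(y**2 - 4*y - 5) = -4/(y + 1) + 2/(y - 5): now ∫(2/(y - 5)) dy + ∫(-4/(y + 1)) dy.
Step 2. Evaluate the standard form [assuming y > -1]: now -4*log(y + 1) + ∫(2/(y - 5)) dy.
Step 3. Evaluate the standard form [assuming y > 5]: now 2*log(y - 5) - 4*log(y + 1).
Answer: 2*log(y - 5) - 4*log(y + 1).


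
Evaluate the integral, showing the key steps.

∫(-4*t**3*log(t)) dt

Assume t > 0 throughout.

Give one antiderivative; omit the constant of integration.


Step 1. Integrate ∫(-4*t**3*log(t)) dt by parts with u = log(t), dv = (-4*t**3) dt, so v = -t**4 [assuming t > 0]: now -t**4*log(t) + ∫(t**3) dt.
Step 2. Evaluate the standard form: now -t**4*log(t) + t**4/4.
Answer: -t**4*log(t) + t**4/4.


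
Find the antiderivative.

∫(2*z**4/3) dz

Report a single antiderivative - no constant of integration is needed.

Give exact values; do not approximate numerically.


Answer: 2*z**5/15.


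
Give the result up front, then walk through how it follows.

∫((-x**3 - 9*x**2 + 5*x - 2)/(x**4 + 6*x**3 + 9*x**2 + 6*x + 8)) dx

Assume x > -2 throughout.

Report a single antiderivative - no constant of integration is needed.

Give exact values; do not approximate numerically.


The answer is -4*log(x + 2) + 3*log(x + 4) + atan(x).
Step 1. Decompose ∫((-x**3 - 9*x**2 + 5*x - 2)/(x**4 + 6*x**3 + 9*x**2 + 6*x + 8)) dx by partial fractions, (-x**3 - 9*x**2 + 5*x - 2)/(x**4 + 6*x**3 + 9*x**2 + 6*x + 8) = 1/(x**2 + 1) + 3/(x + 4) - 4/(x + 2): now ∫(-4/(x + 2)) dx + ∫(3/(x + 4)) dx + ∫(1/(x**2 + 1)) dx.
Step 2. Evaluate the standard form [assuming x > -4]: now 3*log(x + 4) + ∫(-4/(x + 2)) dx + ∫(1/(x**2 + 1)) dx.
Step 3. Evaluate the standard form [assuming x > -2]: now -4*log(x + 2) + 3*log(x + 4) + ∫(1/(x**2 + 1)) dx.
Step 4. Evaluate the standard form: now -4*log(x + 2) + 3*log(x + 4) + atan(x).
Answer: -4*log(x + 2) + 3*log(x + 4) + atan(x).


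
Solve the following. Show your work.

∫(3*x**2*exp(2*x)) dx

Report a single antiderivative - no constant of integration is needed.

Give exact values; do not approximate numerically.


Step 1. Integrate ∫(3*x**2*exp(2*x)) dx by parts with u = x**2, dv = (3*exp(2*x)) dx, so v = 3*exp(2*x)/2: now 3*x**2*exp(2*x)/2 + ∫(-3*x*exp(2*x)) dx.
Step 2. Integrate ∫(-3*x*exp(2*x)) dx by parts with u = x, dv = (-3*exp(2*x)) dx, so v = -3*exp(2*x)/2: now 3*x**2*exp(2*x)/2 - 3*x*exp(2*x)/2 + ∫(3*exp(2*x)/2) dx.
Step 3. Evaluate the standard form: now 3*x**2*exp(2*x)/2 - 3*x*exp(2*x)/2 + 3*exp(2*x)/4.
Answer: 3*x**2*exp(2*x)/2 - 3*x*exp(2*x)/2 + 3*exp(2*x)/4.


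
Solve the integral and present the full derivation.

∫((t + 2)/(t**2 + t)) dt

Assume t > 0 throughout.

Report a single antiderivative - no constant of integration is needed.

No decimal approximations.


Step 1. Decompose ∫((t + 2)/(t**2 + t)) dt by partial fractions, (t + 2)/(t**2 + t) = -1/(t + 1) + 2/t: now ∫(2/t) dt + ∫(-1/(t + 1)) dt.
Step 2. Evaluate the standard form [assuming t > -1]: now -log(t + 1) + ∫(2/t) dt.
Step 3. Evaluate the standard form [assuming t > 0]: now 2*log(t) - log(t + 1).
Answer: 2*log(t) - log(t + 1).


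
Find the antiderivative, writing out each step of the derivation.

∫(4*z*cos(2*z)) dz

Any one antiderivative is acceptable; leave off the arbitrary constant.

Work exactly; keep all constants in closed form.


Step 1. Integrate ∫(4*z*cos(2*z)) dz by parts with u = z, dv = (4*cos(2*z)) dz, so v = 2*sin(2*z): now 2*z*sin(2*z) + ∫(-2*sin(2*z)) dz.
Step 2. Evaluate the standard form: now 2*z*sin(2*z) + cos(2*z).
Answer: 2*z*sin(2*z) + cos(2*z).


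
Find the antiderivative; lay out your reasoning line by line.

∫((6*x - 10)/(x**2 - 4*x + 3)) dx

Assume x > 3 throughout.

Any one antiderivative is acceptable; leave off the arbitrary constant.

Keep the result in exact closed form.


Step 1. Decompose ∫((6*x - 10)/(x**2 - 4*x + 3)) dx by partial fractions, (6*x - 10)/(x**2 - 4*x + 3) = 2/(x - 1) + 4/(x - 3): now ∫(4/(x - 3)) dx + ∫(2/(x - 1)) dx.
Step 2. Evaluate the standard form [assuming x > 1]: now 2*log(x - 1) + ∫(4/(x - 3)) dx.
Step 3. Evaluate the standard form [assuming x > 3]: now 4*log(x - 3) + 2*log(x - 1).
Answer: 4*log(x - 3) + 2*log(x - 1).


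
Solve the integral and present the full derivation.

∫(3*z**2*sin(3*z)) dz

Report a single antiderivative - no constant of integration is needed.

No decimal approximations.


Step 1. Integrate ∫(3*z**2*sin(3*z)) dz by parts with u = z**2, dv = (3*sin(3*z)) dz, so v = -cos(3*z): now -z**2*cos(3*z) + ∫(2*z*cos(3*z)) dz.
Step 2. Integrate ∫(2*z*cos(3*z)) dz by parts with u = z, dv = (2*cos(3*z)) dz, so v = 2*sin(3*z)/3: now -z**2*cos(3*z) + 2*z*sin(3*z)/3 + ∫(-2*sin(3*z)/3) dz.
Step 3. Evaluate the standard form: now -z**2*cos(3*z) + 2*z*sin(3*z)/3 + 2*cos(3*z)/9.
Answer: -z**2*cos(3*z) + 2*z*sin(3*z)/3 + 2*cos(3*z)/9.


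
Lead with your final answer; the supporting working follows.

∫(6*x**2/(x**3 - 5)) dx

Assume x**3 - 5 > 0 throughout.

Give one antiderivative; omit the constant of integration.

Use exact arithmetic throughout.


The answer is 2*log(x**3 - 5).
Step 1. Substitute u = x**3 - 5, turning ∫(6*x**2/(x**3 - 5)) dx into ∫(2/u) du: now ∫(2/u) du.
Step 2. Evaluate the standard form [assuming u > 0]: now 2*log(u).
Step 3. Substitute back u = x**3 - 5: now 2*log(x**3 - 5).
Answer: 2*log(x**3 - 5).


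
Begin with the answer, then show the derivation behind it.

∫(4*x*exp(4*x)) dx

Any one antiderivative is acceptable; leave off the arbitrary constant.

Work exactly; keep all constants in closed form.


The answer is x*exp(4*x) - exp(4*x)/4.
Step 1. Integrate ∫(4*x*exp(4*x)) dx by parts with u = x, dv = (4*exp(4*x)) dx, so v = exp(4*x): now x*exp(4*x) + ∫(-exp(4*x)) dx.
Step 2. Evaluate the standard form: now x*exp(4*x) - exp(4*x)/4.
Answer: x*exp(4*x) - exp(4*x)/4.


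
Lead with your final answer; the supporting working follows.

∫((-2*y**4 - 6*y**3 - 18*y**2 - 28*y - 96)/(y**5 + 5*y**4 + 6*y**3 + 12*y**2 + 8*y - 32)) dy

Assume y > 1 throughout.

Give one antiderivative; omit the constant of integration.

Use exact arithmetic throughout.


The answer is -2*log(y - 1) + 2*log(y + 2) - 2*log(y + 4) + atan(y/2).
Step 1. Decompose ∫((-2*y**4 - 6*y**3 - 18*y**2 - 28*y - 96)/(y**5 + 5*y**4 + 6*y**3 + 12*y**2 + 8*y - 32)) dy by partial fractions, (-2*y**4 - 6*y**3 - 18*y**2 - 28*y - 96)/(y**5 + 5*y**4 + 6*y**3 + 12*y**2 + 8*y - 32) = 2/(y**2 + 4) - 2/(y + 4) + 2/(y + 2) - 2/(y - 1): now ∫(-2/(y - 1)) dy + ∫(2/(y + 2)) dy + ∫(-2/(y + 4)) dy + ∫(2/(y**2 + 4)) dy.
Step 2. Evaluate the standard form [assuming y > 1]: now -2*log(y - 1) + ∫(2/(y + 2)) dy + ∫(-2/(y + 4)) dy + ∫(2/(y**2 + 4)) dy.
Step 3. Evaluate the standard form [assuming y > -4]: now -2*log(y - 1) - 2*log(y + 4) + ∫(2/(y + 2)) dy + ∫(2/(y**2 + 4)) dy.
Step 4. Evaluate the standard form [assuming y > -2]: now -2*log(y - 1) + 2*log(y + 2) - 2*log(y + 4) + ∫(2/(y**2 + 4)) dy.
Step 5. Evaluate the standard form: now -2*log(y - 1) + 2*log(y + 2) - 2*log(y + 4) + atan(y/2).
Answer: -2*log(y - 1) + 2*log(y + 2) - 2*log(y + 4) + atan(y/2).
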